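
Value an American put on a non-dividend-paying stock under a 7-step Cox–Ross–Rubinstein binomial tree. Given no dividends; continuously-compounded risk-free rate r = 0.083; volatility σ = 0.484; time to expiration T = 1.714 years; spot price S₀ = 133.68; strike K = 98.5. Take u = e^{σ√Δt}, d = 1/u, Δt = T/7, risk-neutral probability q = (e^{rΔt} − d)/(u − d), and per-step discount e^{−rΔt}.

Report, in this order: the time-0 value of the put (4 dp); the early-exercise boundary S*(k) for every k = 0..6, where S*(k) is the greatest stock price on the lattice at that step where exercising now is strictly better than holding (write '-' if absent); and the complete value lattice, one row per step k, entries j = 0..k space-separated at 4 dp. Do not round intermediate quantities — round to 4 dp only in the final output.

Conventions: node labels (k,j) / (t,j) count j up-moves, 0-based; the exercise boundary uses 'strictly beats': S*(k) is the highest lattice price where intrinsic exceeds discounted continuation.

Δt=0.24486  u=1.27061  d=0.78702  q=0.48287  discount=0.97988
step 7 (expiry): payoffs max(K−S,0) = 73.4978 58.1352 33.3329 0.0000 0.0000 0.0000 0.0000 0.0000
step 6: (k=6,j=0): S=31.7681, K−S=66.7319, hold=64.7503 ⇒ V=66.7319 exercise | (k=6,j=1): S=51.2880, K−S=47.2120, hold=45.2304 ⇒ V=47.2120 exercise | (k=6,j=2): S=82.8021, K−S=15.6979, hold=16.8908 ⇒ V=16.8908 continue | (k=6,j=3): S=133.6800, K−S=0.0000, hold=0.0000 ⇒ V=0.0000 continue | (k=6,j=4): S=215.8200, K−S=0.0000, hold=0.0000 ⇒ V=0.0000 continue | (k=6,j=5): S=348.4311, K−S=0.0000, hold=0.0000 ⇒ V=0.0000 continue | (k=6,j=6): S=562.5255, K−S=0.0000, hold=0.0000 ⇒ V=0.0000 continue  boundary S*=51.2880
step 5: (k=5,j=0): S=40.3648, K−S=58.1352, hold=56.1535 ⇒ V=58.1352 exercise | (k=5,j=1): S=65.1671, K−S=33.3329, hold=31.9157 ⇒ V=33.3329 exercise | (k=5,j=2): S=105.2092, K−S=0.0000, hold=8.5591 ⇒ V=8.5591 continue | (k=5,j=3): S=169.8553, K−S=0.0000, hold=0.0000 ⇒ V=0.0000 continue | (k=5,j=4): S=274.2233, K−S=0.0000, hold=0.0000 ⇒ V=0.0000 continue | (k=5,j=5): S=442.7204, K−S=0.0000, hold=0.0000 ⇒ V=0.0000 continue  boundary S*=65.1671
step 4: (k=4,j=0): S=51.2880, K−S=47.2120, hold=45.2304 ⇒ V=47.2120 exercise | (k=4,j=1): S=82.8021, K−S=15.6979, hold=20.9405 ⇒ V=20.9405 continue | (k=4,j=2): S=133.6800, K−S=0.0000, hold=4.3371 ⇒ V=4.3371 continue | (k=4,j=3): S=215.8200, K−S=0.0000, hold=0.0000 ⇒ V=0.0000 continue | (k=4,j=4): S=348.4311, K−S=0.0000, hold=0.0000 ⇒ V=0.0000 continue  boundary S*=51.2880
step 3: (k=3,j=0): S=65.1671, K−S=33.3329, hold=33.8318 ⇒ V=33.8318 continue | (k=3,j=1): S=105.2092, K−S=0.0000, hold=12.6633 ⇒ V=12.6633 continue | (k=3,j=2): S=169.8553, K−S=0.0000, hold=2.1978 ⇒ V=2.1978 continue | (k=3,j=3): S=274.2233, K−S=0.0000, hold=0.0000 ⇒ V=0.0000 continue  boundary S*=-
step 2: (k=2,j=0): S=82.8021, K−S=15.6979, hold=23.1353 ⇒ V=23.1353 continue | (k=2,j=1): S=133.6800, K−S=0.0000, hold=7.4568 ⇒ V=7.4568 continue | (k=2,j=2): S=215.8200, K−S=0.0000, hold=1.1137 ⇒ V=1.1137 continue  boundary S*=-
step 1: (k=1,j=0): S=105.2092, K−S=0.0000, hold=15.2515 ⇒ V=15.2515 continue | (k=1,j=1): S=169.8553, K−S=0.0000, hold=4.3055 ⇒ V=4.3055 continue  boundary S*=-
step 0: (k=0,j=0): S=133.6800, K−S=0.0000, hold=9.7656 ⇒ V=9.7656 continue  boundary S*=-

price = 9.7656
boundary = - - - - 51.2880 65.1671 51.2880
tree:
9.7656
15.2515 4.3055
23.1353 7.4568 1.1137
33.8318 12.6633 2.1978 0.0000
47.2120 20.9405 4.3371 0.0000 0.0000
58.1352 33.3329 8.5591 0.0000 0.0000 0.0000
66.7319 47.2120 16.8908 0.0000 0.0000 0.0000 0.0000
73.4978 58.1352 33.3329 0.0000 0.0000 0.0000 0.0000 0.0000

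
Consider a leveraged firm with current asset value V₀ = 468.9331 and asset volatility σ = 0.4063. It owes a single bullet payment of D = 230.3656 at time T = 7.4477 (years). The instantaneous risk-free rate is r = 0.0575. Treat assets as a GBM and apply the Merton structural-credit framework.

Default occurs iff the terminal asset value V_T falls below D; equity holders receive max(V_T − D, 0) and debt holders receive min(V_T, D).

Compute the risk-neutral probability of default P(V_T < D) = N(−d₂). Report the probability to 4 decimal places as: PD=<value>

PD=0.3182

Work the structural quantities from V₀ = 468.9331 against face 230.3656:
d₁ = [ln(V₀/D) + (r + σ²/2)T] / (σ√T)
   = [ln(468.9331/230.3656) + (0.0575 + 0.5·0.4063²)·7.4477] / (0.4063·√7.4477)
   = [0.710793 + 1.042975] / 1.108812 = 1.581663
d₂ = d₁ − σ√T = 1.581663 − 1.108812 = 0.472851
risk-neutral PD = N(−d₂) = N(-0.472851) = 0.318160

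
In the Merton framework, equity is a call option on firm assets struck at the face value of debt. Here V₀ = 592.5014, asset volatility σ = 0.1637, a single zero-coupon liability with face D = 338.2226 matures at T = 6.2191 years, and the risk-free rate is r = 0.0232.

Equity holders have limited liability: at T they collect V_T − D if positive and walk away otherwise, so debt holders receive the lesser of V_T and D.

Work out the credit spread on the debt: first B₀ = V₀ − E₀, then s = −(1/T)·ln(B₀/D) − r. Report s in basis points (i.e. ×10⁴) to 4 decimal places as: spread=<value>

With assets at 592.5014 and a single debt payment of 338.2226 at 6.2191 years:
d₁ = [ln(V₀/D) + (r + σ²/2)T] / (σ√T)
   = [ln(592.5014/338.2226) + (0.0232 + 0.5·0.1637²)·6.2191] / (0.1637·√6.2191)
   = [0.560649 + 0.227612] / 0.408237 = 1.930890
d₂ = d₁ − σ√T = 1.930890 − 0.408237 = 1.522653
N(d₁) = 0.973252,  N(d₂) = 0.936077,  e^(−rT) = 0.865643
E₀ = V₀·N(d₁) − D·e^(−rT)·N(d₂)
   = 592.5014·0.973252 − 338.2226·0.865643·0.936077 = 302.588382
B₀ = V₀ − E₀ = 592.5014 − 302.588382 = 289.913018
spread = −(1/T)·ln(B₀/D) − r = −(1/6.2191)·ln(289.913018/338.2226) − 0.0232 = 0.00158225
in basis points: 0.00158225 × 10⁴ = 15.8225 bp

spread=15.8225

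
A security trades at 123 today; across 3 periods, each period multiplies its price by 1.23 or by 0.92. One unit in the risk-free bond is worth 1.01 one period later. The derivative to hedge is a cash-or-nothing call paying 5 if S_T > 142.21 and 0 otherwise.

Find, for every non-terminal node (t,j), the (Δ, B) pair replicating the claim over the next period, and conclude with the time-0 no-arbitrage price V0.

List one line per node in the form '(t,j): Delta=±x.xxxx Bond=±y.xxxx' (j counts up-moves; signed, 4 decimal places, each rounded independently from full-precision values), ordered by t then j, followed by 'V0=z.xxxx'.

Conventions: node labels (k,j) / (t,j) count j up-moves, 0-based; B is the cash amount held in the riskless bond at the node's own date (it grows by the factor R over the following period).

No-arbitrage ⇒ martingale measure with p* = (R−d)/(u−d) = 0.2903.
Expiry values: V(3,0)=0.0000, V(3,1)=0.0000, V(3,2)=5.0000, V(3,3)=5.0000
  t=2,j=0: stock 104.1072 → up 128.0519 (V=0.0000), down 95.7786 (V=0.0000). Price 0.0000; hedge Δ=0.0000, bond B=0.0000.
  t=2,j=1: stock 139.1868 → up 171.1998 (V=5.0000), down 128.0519 (V=0.0000). Price 1.4372; hedge Δ=0.1159, bond B=-14.6918.
  t=2,j=2: stock 186.0867 → up 228.8866 (V=5.0000), down 171.1998 (V=5.0000). Price 4.9505; hedge Δ=0.0000, bond B=4.9505.
  t=1,j=0: stock 113.1600 → up 139.1868 (V=1.4372), down 104.1072 (V=0.0000). Price 0.4131; hedge Δ=0.0410, bond B=-4.2231.
  t=1,j=1: stock 151.2900 → up 186.0867 (V=4.9505), down 139.1868 (V=1.4372). Price 2.4329; hedge Δ=0.0749, bond B=-8.9002.
  t=0,j=0: stock 123.0000 → up 151.2900 (V=2.4329), down 113.1600 (V=0.4131). Price 0.9896; hedge Δ=0.0530, bond B=-5.5257.
Verification: the root portfolio costs Δ(0,0)·S0 + B(0,0) = 0.9896, matching V0.

(0,0): Delta=0.0530 Bond=-5.5257
(1,0): Delta=0.0410 Bond=-4.2231
(1,1): Delta=0.0749 Bond=-8.9002
(2,0): Delta=0.0000 Bond=0.0000
(2,1): Delta=0.1159 Bond=-14.6918
(2,2): Delta=0.0000 Bond=4.9505
V0=0.9896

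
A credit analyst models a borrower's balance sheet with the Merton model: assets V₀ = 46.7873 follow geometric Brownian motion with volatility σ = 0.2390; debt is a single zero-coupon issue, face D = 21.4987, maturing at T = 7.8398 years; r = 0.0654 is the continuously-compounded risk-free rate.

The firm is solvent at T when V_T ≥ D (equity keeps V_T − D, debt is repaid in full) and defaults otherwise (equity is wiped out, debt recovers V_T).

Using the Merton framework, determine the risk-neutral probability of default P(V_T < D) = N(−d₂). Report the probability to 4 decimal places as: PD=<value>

PD=0.0555

Equity is a call on the firm's assets struck at D = 21.4987:
d₁ = [ln(V₀/D) + (r + σ²/2)T] / (σ√T)
   = [ln(46.7873/21.4987) + (0.0654 + 0.5·0.2390²)·7.8398] / (0.2390·√7.8398)
   = [0.777619 + 0.736632] / 0.669191 = 2.262807
d₂ = d₁ − σ√T = 2.262807 − 0.669191 = 1.593615
risk-neutral PD = N(−d₂) = N(-1.593615) = 0.055511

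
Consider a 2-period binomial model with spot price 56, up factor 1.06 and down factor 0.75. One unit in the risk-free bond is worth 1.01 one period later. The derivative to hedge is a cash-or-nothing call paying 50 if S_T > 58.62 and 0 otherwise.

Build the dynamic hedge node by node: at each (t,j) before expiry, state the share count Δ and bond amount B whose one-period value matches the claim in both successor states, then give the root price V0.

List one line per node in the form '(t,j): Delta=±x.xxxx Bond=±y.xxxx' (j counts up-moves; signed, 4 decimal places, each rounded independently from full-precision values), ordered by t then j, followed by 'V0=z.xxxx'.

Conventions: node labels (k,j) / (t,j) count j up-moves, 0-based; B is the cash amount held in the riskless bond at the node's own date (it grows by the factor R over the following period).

No-arbitrage ⇒ martingale measure with p* = (R−d)/(u−d) = 0.8387.
Payoffs at expiry: V(2,0)=0.0000, V(2,1)=0.0000, V(2,2)=50.0000
  t=1,j=0: stock 42.0000 → up 44.5200 (V=0.0000), down 31.5000 (V=0.0000). Price 0.0000; hedge Δ=0.0000, bond B=0.0000.
  t=1,j=1: stock 59.3600 → up 62.9216 (V=50.0000), down 44.5200 (V=0.0000). Price 41.5203; hedge Δ=2.7172, bond B=-119.7700.
  t=0,j=0: stock 56.0000 → up 59.3600 (V=41.5203), down 42.0000 (V=0.0000). Price 34.4787; hedge Δ=2.3917, bond B=-99.4577.
Sanity check at the root: Δ(0,0)·S0 + B(0,0) reproduces V0 = 34.4787.

(0,0): Delta=2.3917 Bond=-99.4577
(1,0): Delta=0.0000 Bond=0.0000
(1,1): Delta=2.7172 Bond=-119.7700
V0=34.4787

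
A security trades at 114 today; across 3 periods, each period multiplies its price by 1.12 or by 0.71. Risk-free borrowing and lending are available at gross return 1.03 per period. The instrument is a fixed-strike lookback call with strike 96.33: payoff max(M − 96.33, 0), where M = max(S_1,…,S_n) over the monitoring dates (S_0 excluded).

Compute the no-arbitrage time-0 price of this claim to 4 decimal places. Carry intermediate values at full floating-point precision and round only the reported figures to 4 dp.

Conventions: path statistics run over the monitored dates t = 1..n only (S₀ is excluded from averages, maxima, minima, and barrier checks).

With p* = (R−d)/(u−d) = 0.7805, sum probability × payoff across the paths and divide by R^3.
Enumerate all 2^3 = 8 price paths (U = up ×1.12, D = down ×0.71); each path with k up-moves has probability p*^k·(1−p*)^(3−k).
DDD: M=80.9400, payoff=0.0000, prob=0.010577
UDD: M=127.6800, payoff=31.3500, prob=0.037608
DUD: M=90.6528, payoff=0.0000, prob=0.037608
UUD: M=143.0016, payoff=46.6716, prob=0.133718
DDU: M=80.9400, payoff=0.0000, prob=0.037608
UDU: M=127.6800, payoff=31.3500, prob=0.133718
DUU: M=101.5311, payoff=5.2011, prob=0.133718
UUU: M=160.1618, payoff=63.8318, prob=0.475443
Price = Σ prob·payoff / R^3 = 42.655796 / 1.092727 = 39.0361

price = 39.0361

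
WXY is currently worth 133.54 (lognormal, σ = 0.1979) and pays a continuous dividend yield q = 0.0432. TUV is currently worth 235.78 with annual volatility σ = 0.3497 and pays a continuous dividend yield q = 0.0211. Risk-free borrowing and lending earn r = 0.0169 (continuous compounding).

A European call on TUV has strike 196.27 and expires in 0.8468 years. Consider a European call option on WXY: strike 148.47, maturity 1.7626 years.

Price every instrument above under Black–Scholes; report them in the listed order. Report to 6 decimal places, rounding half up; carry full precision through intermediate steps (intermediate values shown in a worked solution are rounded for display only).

[TUV call K=196.27]
σ√T = 0.3497·√0.8468 = 0.321800
d₁ = (ln(S/K) + (r−q+σ²/2)T) / (σ√T) = (ln(235.78/196.27) + (0.0169−0.0211+0.3497²/2)·0.8468) / 0.321800 = (0.183408 + 0.048221) / 0.321800 = 0.719792
d₂ = d₁ − σ√T = 0.719792 − 0.321800 = 0.397992
e^{−rT} = 0.985791
e^{−qT} = 0.982291
N(d₁) = 0.764173,  N(d₂) = 0.654682
price = S·e^{−qT}·N(d₁) − K·e^{−rT}·N(d₂) = 176.986080 − 126.668626 = 50.317455
[WXY call K=148.47]
σ√T = 0.1979·√1.7626 = 0.262738
d₁ = (ln(S/K) + (r−q+σ²/2)T) / (σ√T) = (ln(133.54/148.47) + (0.0169−0.0432+0.1979²/2)·1.7626) / 0.262738 = (-0.105982 − 0.011841) / 0.262738 = -0.448442
d₂ = d₁ − σ√T = -0.448442 − 0.262738 = -0.711180
e^{−rT} = 0.970651
e^{−qT} = 0.926682
N(d₁) = 0.326917,  N(d₂) = 0.238486
price = S·e^{−qT}·N(d₁) − K·e^{−rT}·N(d₂) = 40.455733 − 34.368904 = 6.086829

price(TUV call K=196.27) = 50.317455
price(WXY call K=148.47) = 6.086829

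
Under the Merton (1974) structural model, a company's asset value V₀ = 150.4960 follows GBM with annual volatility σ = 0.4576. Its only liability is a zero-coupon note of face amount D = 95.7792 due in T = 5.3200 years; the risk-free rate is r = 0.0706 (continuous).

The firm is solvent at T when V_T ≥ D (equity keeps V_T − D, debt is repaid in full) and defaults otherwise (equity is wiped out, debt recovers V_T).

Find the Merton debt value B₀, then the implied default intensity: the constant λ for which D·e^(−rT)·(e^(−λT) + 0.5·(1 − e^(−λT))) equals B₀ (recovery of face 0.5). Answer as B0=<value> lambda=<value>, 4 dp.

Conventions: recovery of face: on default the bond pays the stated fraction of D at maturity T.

B0=53.8156 lambda=0.0851

With assets at 150.4960 and a single debt payment of 95.7792 at 5.3200 years:
d₁ = [ln(V₀/D) + (r + σ²/2)T] / (σ√T)
   = [ln(150.4960/95.7792) + (0.0706 + 0.5·0.4576²)·5.3200] / (0.4576·√5.3200)
   = [0.451891 + 0.932590] / 1.055460 = 1.311732
d₂ = d₁ − σ√T = 1.311732 − 1.055460 = 0.256272
N(d₁) = 0.905195,  N(d₂) = 0.601130,  e^(−rT) = 0.686883
E₀ = V₀·N(d₁) − D·e^(−rT)·N(d₂)
   = 150.4960·0.905195 − 95.7792·0.686883·0.601130 = 96.680437
B₀ = V₀ − E₀ = 150.4960 − 96.680437 = 53.815563
e^(−λT) = (B₀·e^(rT)/D − 0.5)/(1 − 0.5) = (53.8156·1.455853/95.7792 − 0.5)/0.5 = 0.63600456
λ = −ln(0.63600456)/5.3200 = 0.085066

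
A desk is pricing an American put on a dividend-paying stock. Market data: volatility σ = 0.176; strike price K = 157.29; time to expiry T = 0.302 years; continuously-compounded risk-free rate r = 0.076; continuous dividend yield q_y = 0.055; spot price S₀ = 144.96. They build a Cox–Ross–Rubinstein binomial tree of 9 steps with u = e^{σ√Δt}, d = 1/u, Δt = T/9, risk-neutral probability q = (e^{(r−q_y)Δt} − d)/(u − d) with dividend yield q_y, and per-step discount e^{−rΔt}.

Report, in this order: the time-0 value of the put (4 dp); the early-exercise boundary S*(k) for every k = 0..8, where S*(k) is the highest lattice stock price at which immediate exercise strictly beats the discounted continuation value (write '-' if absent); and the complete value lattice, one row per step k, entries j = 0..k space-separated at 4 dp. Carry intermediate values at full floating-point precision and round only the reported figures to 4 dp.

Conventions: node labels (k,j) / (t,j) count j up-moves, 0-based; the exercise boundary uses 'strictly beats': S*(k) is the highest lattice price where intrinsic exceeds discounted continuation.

price = 13.3425
boundary = - - 135.9080 131.5962 135.9080 140.3610 135.9080 140.3610 144.9600
tree:
13.3425
17.1338 9.6622
21.3820 13.0210 6.3909
25.6938 16.9795 9.1739 3.6721
29.8688 21.3820 12.7135 5.7213 1.6649
33.9114 25.6938 16.9290 8.6106 2.8940 0.4583
37.8257 29.8688 21.3820 12.4069 4.9015 0.9242 0.0000
41.6158 33.9114 25.6938 16.9290 7.9994 1.8639 0.0000 0.0000
45.2856 37.8257 29.8688 21.3820 12.3300 3.7588 0.0000 0.0000 0.0000
48.8391 41.6158 33.9114 25.6938 16.9290 7.5803 0.0000 0.0000 0.0000 0.0000

Δt=0.03356, u=1.03277, d=0.96827, q=0.50287, disc=e^(-rΔt)=0.99745
k=9 terminal: V=max(K-S,0) → 48.8391 41.6158 33.9114 25.6938 16.9290 7.5803 0.0000 0.0000 0.0000 0.0000
k=8: j=0 S=112.0044 intr=45.2856 cont=45.0915 V=45.2856[EX]; j=1 S=119.4643 intr=37.8257 cont=37.6453 V=37.8257[EX]; j=2 S=127.4212 intr=29.8688 cont=29.7032 V=29.8688[EX]; j=3 S=135.9080 intr=21.3820 cont=21.2320 V=21.3820[EX]; j=4 S=144.9600 intr=12.3300 cont=12.1967 V=12.3300[EX]; j=5 S=154.6149 intr=2.6751 cont=3.7588 V=3.7588[hold]; j=6 S=164.9130 intr=0.0000 cont=0.0000 V=0.0000[hold]; j=7 S=175.8969 intr=0.0000 cont=0.0000 V=0.0000[hold]; j=8 S=187.6123 intr=0.0000 cont=0.0000 V=0.0000[hold]  S*(8)=144.9600
k=7: j=0 S=115.6742 intr=41.6158 cont=41.4284 V=41.6158[EX]; j=1 S=123.3786 intr=33.9114 cont=33.7383 V=33.9114[EX]; j=2 S=131.5962 intr=25.6938 cont=25.5359 V=25.6938[EX]; j=3 S=140.3610 intr=16.9290 cont=16.7872 V=16.9290[EX]; j=4 S=149.7097 intr=7.5803 cont=7.9994 V=7.9994[hold]; j=5 S=159.6810 intr=0.0000 cont=1.8639 V=1.8639[hold]; j=6 S=170.3164 intr=0.0000 cont=0.0000 V=0.0000[hold]; j=7 S=181.6602 intr=0.0000 cont=0.0000 V=0.0000[hold]  S*(7)=140.3610
k=6: j=0 S=119.4643 intr=37.8257 cont=37.6453 V=37.8257[EX]; j=1 S=127.4212 intr=29.8688 cont=29.7032 V=29.8688[EX]; j=2 S=135.9080 intr=21.3820 cont=21.2320 V=21.3820[EX]; j=3 S=144.9600 intr=12.3300 cont=12.4069 V=12.4069[hold]; j=4 S=154.6149 intr=2.6751 cont=4.9015 V=4.9015[hold]; j=5 S=164.9130 intr=0.0000 cont=0.9242 V=0.9242[hold]; j=6 S=175.8969 intr=0.0000 cont=0.0000 V=0.0000[hold]  S*(6)=135.9080
k=5: j=0 S=123.3786 intr=33.9114 cont=33.7383 V=33.9114[EX]; j=1 S=131.5962 intr=25.6938 cont=25.5359 V=25.6938[EX]; j=2 S=140.3610 intr=16.9290 cont=16.8257 V=16.9290[EX]; j=3 S=149.7097 intr=7.5803 cont=8.6106 V=8.6106[hold]; j=4 S=159.6810 intr=0.0000 cont=2.8940 V=2.8940[hold]; j=5 S=170.3164 intr=0.0000 cont=0.4583 V=0.4583[hold]  S*(5)=140.3610
k=4: j=0 S=127.4212 intr=29.8688 cont=29.7032 V=29.8688[EX]; j=1 S=135.9080 intr=21.3820 cont=21.2320 V=21.3820[EX]; j=2 S=144.9600 intr=12.3300 cont=12.7135 V=12.7135[hold]; j=3 S=154.6149 intr=2.6751 cont=5.7213 V=5.7213[hold]; j=4 S=164.9130 intr=0.0000 cont=1.6649 V=1.6649[hold]  S*(4)=135.9080
k=3: j=0 S=131.5962 intr=25.6938 cont=25.5359 V=25.6938[EX]; j=1 S=140.3610 intr=16.9290 cont=16.9795 V=16.9795[hold]; j=2 S=149.7097 intr=7.5803 cont=9.1739 V=9.1739[hold]; j=3 S=159.6810 intr=0.0000 cont=3.6721 V=3.6721[hold]  S*(3)=131.5962
k=2: j=0 S=135.9080 intr=21.3820 cont=21.2574 V=21.3820[EX]; j=1 S=144.9600 intr=12.3300 cont=13.0210 V=13.0210[hold]; j=2 S=154.6149 intr=2.6751 cont=6.3909 V=6.3909[hold]  S*(2)=135.9080
k=1: j=0 S=140.3610 intr=16.9290 cont=17.1338 V=17.1338[hold]; j=1 S=149.7097 intr=7.5803 cont=9.6622 V=9.6622[hold]  S*(1)=-
k=0: j=0 S=144.9600 intr=12.3300 cont=13.3425 V=13.3425[hold]  S*(0)=-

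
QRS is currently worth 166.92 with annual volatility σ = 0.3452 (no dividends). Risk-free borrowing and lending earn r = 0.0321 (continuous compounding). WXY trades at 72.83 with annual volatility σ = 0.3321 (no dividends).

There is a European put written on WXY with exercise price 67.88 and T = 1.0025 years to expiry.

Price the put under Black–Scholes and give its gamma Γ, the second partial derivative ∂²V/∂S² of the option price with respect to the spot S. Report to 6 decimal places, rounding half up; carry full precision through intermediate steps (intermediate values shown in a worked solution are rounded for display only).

price = 6.025691
Γ = 0.014718

σ√T = 0.3321·√1.0025 = 0.332515
d₁ = (ln(S/K) + (r+σ²/2)T) / (σ√T) = (ln(72.83/67.88) + (0.0321+0.3321²/2)·1.0025) / 0.332515 = (0.070387 + 0.087463) / 0.332515 = 0.474715
d₂ = d₁ − σ√T = 0.474715 − 0.332515 = 0.142200
e^{−rT} = 0.968332
N(−d₁) = 0.317495,  N(−d₂) = 0.443461
Put price V = K·e^{−rT}·N(−d₂) − S·N(−d₁) = 29.148853 − 23.123162 = 6.025691
φ(d₁) = (1/√(2π))·e^{−d₁²/2} = 0.356431
Γ = φ(d₁) / (S·σ·√T) = 0.014718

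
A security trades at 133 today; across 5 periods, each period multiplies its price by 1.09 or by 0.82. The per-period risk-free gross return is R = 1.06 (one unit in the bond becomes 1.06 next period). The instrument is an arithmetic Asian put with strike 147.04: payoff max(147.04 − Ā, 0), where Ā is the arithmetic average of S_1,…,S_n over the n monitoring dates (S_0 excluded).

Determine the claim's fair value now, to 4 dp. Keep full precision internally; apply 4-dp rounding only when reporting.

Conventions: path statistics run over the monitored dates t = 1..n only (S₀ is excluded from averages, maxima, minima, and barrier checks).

With p* = (R−d)/(u−d) = 0.8889, sum probability × payoff across the paths and divide by R^5.
Enumerate all 2^5 = 32 price paths (U = up ×1.09, D = down ×0.82); each path with k up-moves has probability p*^k·(1−p*)^(5−k).
DDDDD: Ā=76.2523, payoff=70.7877, prob=0.000017
UDDDD: Ā=101.3598, payoff=45.6802, prob=0.000135
DUDDD: Ā=94.1778, payoff=52.8622, prob=0.000135
UUDDD: Ā=125.1876, payoff=21.8524, prob=0.001084
DDUDD: Ā=88.2886, payoff=58.7514, prob=0.000135
UDUDD: Ā=117.3592, payoff=29.6808, prob=0.001084
DUUDD: Ā=110.1772, payoff=36.8628, prob=0.001084
UUUDD: Ā=146.4551, payoff=0.5849, prob=0.008671
DDDUD: Ā=83.4594, payoff=63.5806, prob=0.000135
UDDUD: Ā=110.9399, payoff=36.1001, prob=0.001084
DUDUD: Ā=103.7579, payoff=43.2821, prob=0.001084
UUDUD: Ā=137.9222, payoff=9.1178, prob=0.008671
DDUUD: Ā=97.8687, payoff=49.1713, prob=0.001084
UDUUD: Ā=130.0938, payoff=16.9462, prob=0.008671
DUUUD: Ā=122.9118, payoff=24.1282, prob=0.008671
UUUUD: Ā=163.3827, payoff=0.0000, prob=0.069366
DDDDU: Ā=79.4995, payoff=67.5405, prob=0.000135
UDDDU: Ā=105.6761, payoff=41.3639, prob=0.001084
DUDDU: Ā=98.4941, payoff=48.5459, prob=0.001084
UUDDU: Ā=130.9251, payoff=16.1149, prob=0.008671
DDUDU: Ā=92.6049, payoff=54.4351, prob=0.001084
UDUDU: Ā=123.0968, payoff=23.9432, prob=0.008671
DUUDU: Ā=115.9148, payoff=31.1252, prob=0.008671
UUUDU: Ā=154.0818, payoff=0.0000, prob=0.069366
DDDUU: Ā=87.7757, payoff=59.2643, prob=0.001084
UDDUU: Ā=116.6775, payoff=30.3625, prob=0.008671
DUDUU: Ā=109.4955, payoff=37.5445, prob=0.008671
UUDUU: Ā=145.5489, payoff=1.4911, prob=0.069366
DDUUU: Ā=103.6063, payoff=43.4337, prob=0.008671
UDUUU: Ā=137.7205, payoff=9.3195, prob=0.069366
DUUUU: Ā=130.5385, payoff=16.5015, prob=0.069366
UUUUU: Ā=173.5207, payoff=0.0000, prob=0.554929
Price = Σ prob·payoff / R^5 = 4.413529 / 1.338226 = 3.2980

price = 3.2980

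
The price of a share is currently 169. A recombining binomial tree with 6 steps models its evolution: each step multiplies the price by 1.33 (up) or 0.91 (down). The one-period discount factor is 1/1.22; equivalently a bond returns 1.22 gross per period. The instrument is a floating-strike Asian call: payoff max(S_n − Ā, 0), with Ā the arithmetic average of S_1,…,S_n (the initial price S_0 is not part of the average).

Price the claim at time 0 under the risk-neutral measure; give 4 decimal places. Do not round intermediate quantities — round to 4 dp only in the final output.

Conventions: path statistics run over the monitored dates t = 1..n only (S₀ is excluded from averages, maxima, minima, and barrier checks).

Risk-neutral up-probability p* = (R−d)/(u−d) = (1.22−0.91)/(1.33−0.91) = 0.7381; the claim prices as the p*-weighted sum of path payoffs discounted by R^6.
Enumerate all 2^6 = 64 price paths (U = up ×1.33, D = down ×0.91); each path with k up-moves has probability p*^k·(1−p*)^(6−k).
DDDDDD: Ā=123.0692, payoff=0.0000, prob=0.000323
UDDDDD: Ā=179.8704, payoff=0.0000, prob=0.000910
DUDDDD: Ā=168.0404, payoff=0.0000, prob=0.000910
UUDDDD: Ā=245.5975, payoff=0.0000, prob=0.002563
DDUDDD: Ā=157.2751, payoff=0.0000, prob=0.000910
UDUDDD: Ā=229.8636, payoff=0.0000, prob=0.002563
DUUDDD: Ā=218.0336, payoff=0.0000, prob=0.002563
UUUDDD: Ā=318.6646, payoff=0.0000, prob=0.007224
DDDUDD: Ā=147.4787, payoff=0.0000, prob=0.000910
UDDUDD: Ā=215.5458, payoff=0.0000, prob=0.002563
DUDUDD: Ā=203.7158, payoff=1.2850, prob=0.002563
UUDUDD: Ā=297.7385, payoff=1.8781, prob=0.007224
DDUUDD: Ā=192.9505, payoff=12.0503, prob=0.002563
UDUUDD: Ā=282.0046, payoff=17.6120, prob=0.007224
DUUUDD: Ā=270.1746, payoff=29.4420, prob=0.007224
UUUUDD: Ā=394.8705, payoff=43.0306, prob=0.020358
DDDDUD: Ā=138.5640, payoff=1.6998, prob=0.000910
UDDDUD: Ā=202.5165, payoff=2.4843, prob=0.002563
DUDDUD: Ā=190.6865, payoff=14.3143, prob=0.002563
UUDDUD: Ā=278.6957, payoff=20.9208, prob=0.007224
DDUDUD: Ā=179.9212, payoff=25.0796, prob=0.002563
UDUDUD: Ā=262.9618, payoff=36.6547, prob=0.007224
DUUDUD: Ā=251.1318, payoff=48.4847, prob=0.007224
UUUDUD: Ā=367.0388, payoff=70.8623, prob=0.020358
DDDUUD: Ā=170.1248, payoff=34.8760, prob=0.002563
UDDUUD: Ā=248.6440, payoff=50.9726, prob=0.007224
DUDUUD: Ā=236.8140, payoff=62.8026, prob=0.007224
UUDUUD: Ā=346.1127, payoff=91.7884, prob=0.020358
DDUUUD: Ā=226.0487, payoff=73.5679, prob=0.007224
UDUUUD: Ā=330.3788, payoff=107.5223, prob=0.020358
DUUUUD: Ā=318.5488, payoff=119.3523, prob=0.020358
UUUUUD: Ā=465.5714, payoff=174.4380, prob=0.057373
DDDDDU: Ā=130.4515, payoff=9.8122, prob=0.000910
UDDDDU: Ā=190.6599, payoff=14.3409, prob=0.002563
DUDDDU: Ā=178.8299, payoff=26.1709, prob=0.002563
UUDDDU: Ā=261.3668, payoff=38.2497, prob=0.007224
DDUDDU: Ā=168.0646, payoff=36.9362, prob=0.002563
UDUDDU: Ā=245.6329, payoff=53.9836, prob=0.007224
DUUDDU: Ā=233.8029, payoff=65.8136, prob=0.007224
UUUDDU: Ā=341.7120, payoff=96.1891, prob=0.020358
DDDUDU: Ā=158.2682, payoff=46.7326, prob=0.002563
UDDUDU: Ā=231.3151, payoff=68.3015, prob=0.007224
DUDUDU: Ā=219.4851, payoff=80.1315, prob=0.007224
UUDUDU: Ā=320.7859, payoff=117.1152, prob=0.020358
DDUUDU: Ā=208.7198, payoff=90.8968, prob=0.007224
UDUUDU: Ā=305.0520, payoff=132.8491, prob=0.020358
DUUUDU: Ā=293.2220, payoff=144.6791, prob=0.020358
UUUUDU: Ā=428.5552, payoff=211.4541, prob=0.057373
DDDDUU: Ā=149.3535, payoff=55.6473, prob=0.002563
UDDDUU: Ā=218.2858, payoff=81.3307, prob=0.007224
DUDDUU: Ā=206.4558, payoff=93.1607, prob=0.007224
UUDDUU: Ā=301.7432, payoff=136.1580, prob=0.020358
DDUDUU: Ā=195.6905, payoff=103.9260, prob=0.007224
UDUDUU: Ā=286.0093, payoff=151.8919, prob=0.020358
DUUDUU: Ā=274.1793, payoff=163.7219, prob=0.020358
UUUDUU: Ā=400.7235, payoff=239.2858, prob=0.057373
DDDUUU: Ā=185.8941, payoff=113.7224, prob=0.007224
UDDUUU: Ā=271.6914, payoff=166.2097, prob=0.020358
DUDUUU: Ā=259.8614, payoff=178.0397, prob=0.020358
UUDUUU: Ā=379.7974, payoff=260.2119, prob=0.057373
DDUUUU: Ā=249.0961, payoff=188.8050, prob=0.020358
UDUUUU: Ā=364.0635, payoff=275.9458, prob=0.057373
DUUUUU: Ā=352.2335, payoff=287.7758, prob=0.057373
UUUUUU: Ā=514.8029, payoff=420.5954, prob=0.161687
Price = Σ prob·payoff / R^6 = 198.870351 / 3.297304 = 60.3130

price = 60.3130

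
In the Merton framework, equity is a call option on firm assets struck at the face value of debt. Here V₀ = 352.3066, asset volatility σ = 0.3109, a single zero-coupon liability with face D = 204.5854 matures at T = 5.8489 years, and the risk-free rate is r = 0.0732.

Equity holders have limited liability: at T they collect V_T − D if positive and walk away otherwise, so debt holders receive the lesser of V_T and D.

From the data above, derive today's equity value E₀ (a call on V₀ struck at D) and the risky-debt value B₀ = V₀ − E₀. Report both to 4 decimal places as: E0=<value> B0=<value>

E0=226.1579 B0=126.1487

Equity is a call on the firm's assets struck at D = 204.5854:
d₁ = [ln(V₀/D) + (r + σ²/2)T] / (σ√T)
   = [ln(352.3066/204.5854) + (0.0732 + 0.5·0.3109²)·5.8489] / (0.3109·√5.8489)
   = [0.543516 + 0.710813] / 0.751896 = 1.668222
d₂ = d₁ − σ√T = 1.668222 − 0.751896 = 0.916326
N(d₁) = 0.952364,  N(d₂) = 0.820252,  e^(−rT) = 0.651721
E₀ = V₀·N(d₁) − D·e^(−rT)·N(d₂)
   = 352.3066·0.952364 − 204.5854·0.651721·0.820252 = 226.157930
B₀ = V₀ − E₀ = 352.3066 − 226.157930 = 126.148670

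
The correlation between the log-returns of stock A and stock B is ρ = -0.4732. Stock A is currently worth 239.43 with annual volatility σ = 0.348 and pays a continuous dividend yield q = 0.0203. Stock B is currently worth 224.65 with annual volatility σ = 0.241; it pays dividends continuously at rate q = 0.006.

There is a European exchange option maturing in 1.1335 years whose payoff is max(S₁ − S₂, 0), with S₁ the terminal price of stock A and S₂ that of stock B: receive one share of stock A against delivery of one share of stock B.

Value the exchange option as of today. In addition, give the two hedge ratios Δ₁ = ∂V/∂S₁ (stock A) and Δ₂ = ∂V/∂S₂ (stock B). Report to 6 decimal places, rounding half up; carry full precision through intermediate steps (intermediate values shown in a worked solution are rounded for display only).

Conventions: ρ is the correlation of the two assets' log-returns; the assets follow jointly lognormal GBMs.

exchange price = 54.376817
Δ1 = 0.625434
Δ2 = -0.424531

σ_eff = √(σ₁² + σ₂² − 2ρσ₁σ₂) = √(0.348² + 0.241² − 2·-0.4732·0.348·0.241) = 0.508486
d₁ = (ln(S₁/S₂) + (q₂ − q₁ + σ_eff²/2)T) / (σ_eff√T) = (ln(239.43/224.65) + (0.006 − 0.0203 + 0.129279)·1.1335) / 0.541364 = 0.358439
d₂ = d₁ − σ_eff√T = 0.358439 − 0.541364 = -0.182925
N(d₁) = 0.639993,  N(d₂) = 0.427428
V = S₁·e^{−q₁T}·N(d₁) − S₂·e^{−q₂T}·N(d₂) = 149.747768 − 95.370950 = 54.376817
Key observation: no risk-free rate is needed — with the second asset as numeraire the exchange option is a call on the ratio S₁/S₂, and r cancels out of the value.
Δ₁ = e^{−q₁T}·N(d₁) = 0.625434;  Δ₂ = −e^{−q₂T}·N(d₂) = -0.424531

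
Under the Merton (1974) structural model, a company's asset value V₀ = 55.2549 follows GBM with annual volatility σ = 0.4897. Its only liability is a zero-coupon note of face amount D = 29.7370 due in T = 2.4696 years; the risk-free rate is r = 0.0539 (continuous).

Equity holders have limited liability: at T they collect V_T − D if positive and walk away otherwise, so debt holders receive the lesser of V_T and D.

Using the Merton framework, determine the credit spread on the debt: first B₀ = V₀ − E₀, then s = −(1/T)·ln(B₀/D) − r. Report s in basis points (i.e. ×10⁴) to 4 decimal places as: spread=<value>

Equity is a call on the firm's assets struck at D = 29.7370:
d₁ = [ln(V₀/D) + (r + σ²/2)T] / (σ√T)
   = [ln(55.2549/29.7370) + (0.0539 + 0.5·0.4897²)·2.4696] / (0.4897·√2.4696)
   = [0.619565 + 0.429224] / 0.769562 = 1.362839
d₂ = d₁ − σ√T = 1.362839 − 0.769562 = 0.593278
N(d₁) = 0.913533,  N(d₂) = 0.723502,  e^(−rT) = 0.875368
E₀ = V₀·N(d₁) − D·e^(−rT)·N(d₂)
   = 55.2549·0.913533 − 29.7370·0.875368·0.723502 = 31.643850
B₀ = V₀ − E₀ = 55.2549 − 31.643850 = 23.611050
spread = −(1/T)·ln(B₀/D) − r = −(1/2.4696)·ln(23.611050/29.7370) − 0.0539 = 0.03950672
in basis points: 0.03950672 × 10⁴ = 395.0672 bp

spread=395.0672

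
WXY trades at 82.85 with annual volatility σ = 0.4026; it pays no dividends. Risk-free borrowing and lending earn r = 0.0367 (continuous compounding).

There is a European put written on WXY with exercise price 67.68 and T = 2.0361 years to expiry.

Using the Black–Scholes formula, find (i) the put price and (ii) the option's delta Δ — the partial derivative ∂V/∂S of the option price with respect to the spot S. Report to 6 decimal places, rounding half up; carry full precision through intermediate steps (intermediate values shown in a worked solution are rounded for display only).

σ√T = 0.4026·√2.0361 = 0.574478
d₁ = (ln(S/K) + (r+σ²/2)T) / (σ√T) = (ln(82.85/67.68) + (0.0367+0.4026²/2)·2.0361) / 0.574478 = (0.202241 + 0.239737) / 0.574478 = 0.769357
d₂ = d₁ − σ√T = 0.769357 − 0.574478 = 0.194879
e^{−rT} = 0.927999
N(−d₁) = 0.220841,  N(−d₂) = 0.422744
Put price V = K·e^{−rT}·N(−d₂) − S·N(−d₁) = 26.551263 − 18.296664 = 8.254599
Δ = −N(−d₁) = -0.220841

price = 8.254599
Δ = -0.220841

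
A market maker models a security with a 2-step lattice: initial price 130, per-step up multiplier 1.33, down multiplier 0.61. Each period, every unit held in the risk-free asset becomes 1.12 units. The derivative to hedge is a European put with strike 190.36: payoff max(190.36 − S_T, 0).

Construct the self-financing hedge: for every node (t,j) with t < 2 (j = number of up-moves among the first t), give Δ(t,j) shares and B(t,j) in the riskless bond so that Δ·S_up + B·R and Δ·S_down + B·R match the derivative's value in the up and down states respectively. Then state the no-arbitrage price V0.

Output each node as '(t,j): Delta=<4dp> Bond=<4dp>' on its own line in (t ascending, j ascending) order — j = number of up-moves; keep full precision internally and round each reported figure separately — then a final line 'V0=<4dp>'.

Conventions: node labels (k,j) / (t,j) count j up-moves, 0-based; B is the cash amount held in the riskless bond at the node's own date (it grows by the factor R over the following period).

The replicating-portfolio and risk-neutral prices coincide; use p* = (1.12−0.61)/(1.33−0.61) = 0.7083 for the latter.
Terminal payoffs: V(2,0)=141.9870, V(2,1)=84.8910, V(2,2)=0.0000
  t=1,j=0: stock 79.3000 → up 105.4690 (V=84.8910), down 48.3730 (V=141.9870). Price 90.6643; hedge Δ=-1.0000, bond B=169.9643.
  t=1,j=1: stock 172.9000 → up 229.9570 (V=0.0000), down 105.4690 (V=84.8910). Price 22.1070; hedge Δ=-0.6819, bond B=140.0112.
  t=0,j=0: stock 130.0000 → up 172.9000 (V=22.1070), down 79.3000 (V=90.6643). Price 37.5919; hedge Δ=-0.7324, bond B=132.8103.
Check: Δ(0,0)·S0 + B(0,0) = 37.5919 = V0.

(0,0): Delta=-0.7324 Bond=132.8103
(1,0): Delta=-1.0000 Bond=169.9643
(1,1): Delta=-0.6819 Bond=140.0112
V0=37.5919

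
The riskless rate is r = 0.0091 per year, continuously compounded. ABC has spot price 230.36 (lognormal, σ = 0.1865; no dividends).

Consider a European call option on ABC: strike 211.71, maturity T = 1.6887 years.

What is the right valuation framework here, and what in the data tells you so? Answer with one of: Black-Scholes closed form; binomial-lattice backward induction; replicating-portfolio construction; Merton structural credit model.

framework: Black-Scholes closed form

Key observation: a European claim on ABC (strike 211.71) — a lognormal (GBM) underlying with constant rate and volatility — has an exact closed-form value; no lattice or capital structure is involved.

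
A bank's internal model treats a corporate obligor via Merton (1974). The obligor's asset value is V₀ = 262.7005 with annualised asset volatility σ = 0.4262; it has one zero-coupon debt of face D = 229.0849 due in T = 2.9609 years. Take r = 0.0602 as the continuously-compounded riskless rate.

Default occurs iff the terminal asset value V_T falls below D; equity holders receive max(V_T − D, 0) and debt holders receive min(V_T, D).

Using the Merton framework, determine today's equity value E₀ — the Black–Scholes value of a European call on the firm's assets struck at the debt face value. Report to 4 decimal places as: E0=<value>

With assets at 262.7005 and a single debt payment of 229.0849 at 2.9609 years:
d₁ = [ln(V₀/D) + (r + σ²/2)T] / (σ√T)
   = [ln(262.7005/229.0849) + (0.0602 + 0.5·0.4262²)·2.9609] / (0.4262·√2.9609)
   = [0.136922 + 0.447165] / 0.733374 = 0.796438
d₂ = d₁ − σ√T = 0.796438 − 0.733374 = 0.063064
N(d₁) = 0.787111,  N(d₂) = 0.525142,  e^(−rT) = 0.836736
E₀ = V₀·N(d₁) − D·e^(−rT)·N(d₂)
   = 262.7005·0.787111 − 229.0849·0.836736·0.525142 = 106.113301

E0=106.1133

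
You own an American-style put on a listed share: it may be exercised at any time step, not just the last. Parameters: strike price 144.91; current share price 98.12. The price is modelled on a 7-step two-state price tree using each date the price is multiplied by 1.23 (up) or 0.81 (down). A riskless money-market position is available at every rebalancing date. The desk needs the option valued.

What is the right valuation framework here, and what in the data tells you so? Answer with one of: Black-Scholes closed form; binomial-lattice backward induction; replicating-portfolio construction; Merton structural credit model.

framework: binomial-lattice backward induction

Key observation: the exercise right at every one of the 7 steps is what matters: each node needs max(144.91 − S, continuation), which only the stepwise tree valuation starting from spot 98.12 delivers.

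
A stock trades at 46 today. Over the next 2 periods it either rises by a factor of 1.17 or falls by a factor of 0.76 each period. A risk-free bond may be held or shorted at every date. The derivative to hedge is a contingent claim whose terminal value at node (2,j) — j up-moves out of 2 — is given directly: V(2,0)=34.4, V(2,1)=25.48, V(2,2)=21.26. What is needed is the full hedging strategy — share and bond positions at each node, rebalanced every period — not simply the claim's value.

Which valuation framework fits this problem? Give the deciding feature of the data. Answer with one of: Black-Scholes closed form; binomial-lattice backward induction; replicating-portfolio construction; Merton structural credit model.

Key observation: the task asks for the hedge itself — share and bond holdings at every node of the 2-period tree on spot 46 with factors 1.17/0.76 — which is exactly what the replicating-portfolio construction produces.

framework: replicating-portfolio construction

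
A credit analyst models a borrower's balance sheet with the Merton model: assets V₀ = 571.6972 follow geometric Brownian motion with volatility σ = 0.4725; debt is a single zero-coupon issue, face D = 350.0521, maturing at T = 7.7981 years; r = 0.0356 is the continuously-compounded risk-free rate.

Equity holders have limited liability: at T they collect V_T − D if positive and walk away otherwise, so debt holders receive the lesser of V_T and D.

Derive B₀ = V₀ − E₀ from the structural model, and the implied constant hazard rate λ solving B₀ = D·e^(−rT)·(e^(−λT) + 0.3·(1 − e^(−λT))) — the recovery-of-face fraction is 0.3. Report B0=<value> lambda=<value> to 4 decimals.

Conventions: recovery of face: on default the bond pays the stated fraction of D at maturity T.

B0=185.6504 lambda=0.0717

With assets at 571.6972 and a single debt payment of 350.0521 at 7.7981 years:
d₁ = [ln(V₀/D) + (r + σ²/2)T] / (σ√T)
   = [ln(571.6972/350.0521) + (0.0356 + 0.5·0.4725²)·7.7981] / (0.4725·√7.7981)
   = [0.490527 + 1.148100] / 1.319460 = 1.241892
d₂ = d₁ − σ√T = 1.241892 − 1.319460 = -0.077568
N(d₁) = 0.892862,  N(d₂) = 0.469086,  e^(−rT) = 0.757590
E₀ = V₀·N(d₁) − D·e^(−rT)·N(d₂)
   = 571.6972·0.892862 − 350.0521·0.757590·0.469086 = 386.046834
B₀ = V₀ − E₀ = 571.6972 − 386.046834 = 185.650366
e^(−λT) = (B₀·e^(rT)/D − 0.3)/(1 − 0.3) = (185.6504·1.319974/350.0521 − 0.3)/0.7 = 0.57149921
λ = −ln(0.57149921)/7.7981 = 0.071747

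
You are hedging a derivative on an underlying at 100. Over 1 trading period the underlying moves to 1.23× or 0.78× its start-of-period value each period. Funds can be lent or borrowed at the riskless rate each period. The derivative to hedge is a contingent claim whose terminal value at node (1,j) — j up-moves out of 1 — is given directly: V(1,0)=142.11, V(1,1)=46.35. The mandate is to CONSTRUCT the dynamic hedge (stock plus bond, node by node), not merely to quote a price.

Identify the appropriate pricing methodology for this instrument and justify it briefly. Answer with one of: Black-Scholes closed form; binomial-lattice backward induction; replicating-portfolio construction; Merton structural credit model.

Key observation: the task asks for the hedge itself — share and bond holdings at every node of the 1-period tree on spot 100 with factors 1.23/0.78 — which is exactly what the replicating-portfolio construction produces.

framework: replicating-portfolio construction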